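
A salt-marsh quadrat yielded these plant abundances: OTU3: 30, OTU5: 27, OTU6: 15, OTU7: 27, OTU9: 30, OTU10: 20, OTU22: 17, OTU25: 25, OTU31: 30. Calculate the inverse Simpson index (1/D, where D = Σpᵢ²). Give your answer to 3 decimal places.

Total N = 30+27+15+27+30+20+17+25+30 = 221, so the proportions are 0.1357466, 0.1221719, 0.0678733, 0.1221719, 0.1357466, 0.0904977, 0.0769231, 0.1131222, 0.1357466 (working shown to 7 dp, full precision carried).
D = 0.1357466² + 0.1221719² + 0.0678733² + 0.1221719² + 0.1357466² + 0.0904977² + 0.0769231² + 0.1131222² + 0.1357466² = 0.0184271 + 0.0149260 + 0.0046068 + 0.0149260 + 0.0184271 + 0.0081898 + 0.0059172 + 0.0127966 + 0.0184271 = 0.1166438.
So 1/D = 8.57311, i.e. 8.573 to 3 decimal places.

8.573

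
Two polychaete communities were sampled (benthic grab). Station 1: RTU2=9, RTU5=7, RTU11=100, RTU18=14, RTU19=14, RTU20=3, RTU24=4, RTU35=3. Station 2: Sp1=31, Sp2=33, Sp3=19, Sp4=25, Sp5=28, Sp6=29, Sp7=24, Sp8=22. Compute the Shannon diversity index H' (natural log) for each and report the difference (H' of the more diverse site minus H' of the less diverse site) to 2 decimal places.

Station 1: N=154, proportions 0.0584, 0.0455, 0.6494, 0.0909, 0.0909, 0.0195, 0.026, 0.0195, giving H' = 1.2711 (working shown to 4 dp, full precision carried).
Station 2: N=211, proportions 0.1469, 0.1564, 0.09, 0.1185, 0.1327, 0.1374, 0.1137, 0.1043, giving H' = 2.0652.
Difference = |1.2711 − 2.0652| = 0.7941, i.e. 0.79 to 2 decimal places.

0.79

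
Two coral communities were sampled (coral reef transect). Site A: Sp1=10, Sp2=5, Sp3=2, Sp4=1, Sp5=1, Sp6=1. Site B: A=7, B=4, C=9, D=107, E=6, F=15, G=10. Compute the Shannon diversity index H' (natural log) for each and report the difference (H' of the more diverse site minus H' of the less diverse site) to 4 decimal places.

Site A: N=20, proportions 0.5, 0.25, 0.1, 0.05, 0.05, 0.05, giving H' = 1.372766 (working shown to 6 dp, full precision carried).
Site B: N=158, proportions 0.044304, 0.025316, 0.056962, 0.677215, 0.037975, 0.094937, 0.063291, giving H' = 1.180751.
Difference = |1.372766 − 1.180751| = 0.192015, i.e. 0.1920 to 4 decimal places.

0.1920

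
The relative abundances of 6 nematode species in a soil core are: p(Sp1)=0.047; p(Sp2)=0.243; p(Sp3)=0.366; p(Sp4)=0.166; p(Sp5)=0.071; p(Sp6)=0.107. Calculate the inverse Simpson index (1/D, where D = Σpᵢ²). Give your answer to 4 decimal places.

D = 0.047² + 0.243² + 0.366² + 0.166² + 0.071² + 0.107² = 0.00220900 + 0.05904900 + 0.13395600 + 0.02755600 + 0.00504100 + 0.01144900 = 0.23926000 (working shown to 8 dp, full precision carried).
So 1/D = 4.179554, i.e. 4.1796 to 4 decimal places.

4.1796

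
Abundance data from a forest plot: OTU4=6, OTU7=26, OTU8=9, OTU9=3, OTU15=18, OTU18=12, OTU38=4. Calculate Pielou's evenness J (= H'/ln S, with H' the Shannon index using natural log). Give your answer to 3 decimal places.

0.882

Total N = 6+26+9+3+18+12+4 = 78, so the proportions are 0.07692, 0.33333, 0.11538, 0.03846, 0.23077, 0.15385, 0.05128 (working shown to 5 dp, full precision carried).
H' = −Σ pᵢ ln pᵢ = −((-0.19730) + (-0.36620) + (-0.24917) + (-0.12531) + (-0.33839) + (-0.28797) + (-0.15233)) = 1.71667.
With S = 7 species, ln S = 1.94591, so J = 1.71667/1.94591 = 0.88220, i.e. 0.882 to 3 decimal places.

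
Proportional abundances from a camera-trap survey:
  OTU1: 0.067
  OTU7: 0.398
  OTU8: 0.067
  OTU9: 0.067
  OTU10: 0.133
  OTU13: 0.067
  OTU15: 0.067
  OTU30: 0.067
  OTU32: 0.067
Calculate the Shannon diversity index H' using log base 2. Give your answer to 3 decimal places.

2.745

Each pᵢ log₂ pᵢ term (working shown to 5 dp, full precision carried): 0.067×(-3.89970)=-0.26128, 0.398×(-1.32916)=-0.52901, 0.067×(-3.89970)=-0.26128, 0.067×(-3.89970)=-0.26128, 0.133×(-2.91050)=-0.38710, 0.067×(-3.89970)=-0.26128, 0.067×(-3.89970)=-0.26128, 0.067×(-3.89970)=-0.26128, 0.067×(-3.89970)=-0.26128.
Sum = -2.74506, so H' = 2.745.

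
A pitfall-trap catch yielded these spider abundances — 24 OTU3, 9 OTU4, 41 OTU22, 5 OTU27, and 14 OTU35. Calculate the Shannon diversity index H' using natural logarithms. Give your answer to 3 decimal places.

1.379

Total N = 24+9+41+5+14 = 93, so the proportions are 0.25806, 0.09677, 0.44086, 0.05376, 0.15054 (working shown to 5 dp, full precision carried).
Each pᵢ ln pᵢ term: 0.25806×(-1.35455)=-0.34956, 0.09677×(-2.33537)=-0.22600, 0.44086×(-0.81903)=-0.36108, 0.05376×(-2.92316)=-0.15716, 0.15054×(-1.89354)=-0.28505.
Sum = -1.37885, so H' = 1.379.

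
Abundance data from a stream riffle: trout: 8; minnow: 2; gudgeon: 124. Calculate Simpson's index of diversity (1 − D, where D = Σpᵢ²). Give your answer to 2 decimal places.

0.14

Total N = 8+2+124 = 134, so the proportions are 0.0597, 0.0149, 0.9254 (working shown to 4 dp, full precision carried).
D = 0.0597² + 0.0149² + 0.9254² = 0.0036 + 0.0002 + 0.8563 = 0.8601.
So 1 − D = 0.1399, i.e. 0.14 to 2 decimal places.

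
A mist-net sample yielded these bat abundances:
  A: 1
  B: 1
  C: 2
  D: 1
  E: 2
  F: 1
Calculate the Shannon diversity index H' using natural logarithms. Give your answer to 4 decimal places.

Total N = 1+1+2+1+2+1 = 8, so the proportions are 0.125, 0.125, 0.25, 0.125, 0.25, 0.125 (working shown to 6 dp, full precision carried).
Each pᵢ ln pᵢ term: 0.125×(-2.079442)=-0.259930, 0.125×(-2.079442)=-0.259930, 0.25×(-1.386294)=-0.346574, 0.125×(-2.079442)=-0.259930, 0.25×(-1.386294)=-0.346574, 0.125×(-2.079442)=-0.259930.
Sum = -1.732868, so H' = 1.7329.

1.7329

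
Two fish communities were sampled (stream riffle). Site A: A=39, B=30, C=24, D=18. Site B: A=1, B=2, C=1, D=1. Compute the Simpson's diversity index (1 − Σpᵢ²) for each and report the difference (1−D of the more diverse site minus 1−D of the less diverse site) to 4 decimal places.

Site A: N=111, proportions 0.351351, 0.27027, 0.216216, 0.162162, giving 1−D = 0.730460 (working shown to 6 dp, full precision carried).
Site B: N=5, proportions 0.2, 0.4, 0.2, 0.2, giving 1−D = 0.720000.
Difference = |0.730460 − 0.720000| = 0.010460, i.e. 0.0105 to 4 decimal places.

0.0105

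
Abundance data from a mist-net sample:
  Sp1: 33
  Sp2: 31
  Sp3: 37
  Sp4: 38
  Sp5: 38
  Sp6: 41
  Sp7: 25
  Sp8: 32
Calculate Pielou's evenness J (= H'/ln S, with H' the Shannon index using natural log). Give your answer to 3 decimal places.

Total N = 33+31+37+38+38+41+25+32 = 275, so the proportions are 0.12, 0.11273, 0.13455, 0.13818, 0.13818, 0.14909, 0.09091, 0.11636 (working shown to 5 dp, full precision carried).
H' = −Σ pᵢ ln pᵢ = −((-0.25443) + (-0.24606) + (-0.26988) + (-0.27349) + (-0.27349) + (-0.28375) + (-0.21799) + (-0.25030)) = 2.06939.
With S = 8 species, ln S = 2.07944, so J = 2.06939/2.07944 = 0.99516, i.e. 0.995 to 3 decimal places.

0.995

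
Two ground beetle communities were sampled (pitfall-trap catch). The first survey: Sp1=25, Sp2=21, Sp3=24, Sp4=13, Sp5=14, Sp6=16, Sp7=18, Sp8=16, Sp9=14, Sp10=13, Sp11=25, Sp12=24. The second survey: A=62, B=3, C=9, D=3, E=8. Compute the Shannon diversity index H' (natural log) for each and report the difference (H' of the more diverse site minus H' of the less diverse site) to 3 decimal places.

The first survey: N=223, proportions 0.11211, 0.09417, 0.10762, 0.0583, 0.06278, 0.07175, 0.08072, 0.07175, 0.06278, 0.0583, 0.11211, 0.10762, giving H' = 2.45310 (working shown to 5 dp, full precision carried).
The second survey: N=85, proportions 0.72941, 0.03529, 0.10588, 0.03529, 0.09412, giving H' = 0.92636.
Difference = |2.45310 − 0.92636| = 1.52674, i.e. 1.527 to 3 decimal places.

1.527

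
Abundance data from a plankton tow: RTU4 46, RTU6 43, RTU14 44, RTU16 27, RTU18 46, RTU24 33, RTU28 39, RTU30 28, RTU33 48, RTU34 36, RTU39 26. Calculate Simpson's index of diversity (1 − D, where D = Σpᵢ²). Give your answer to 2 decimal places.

0.91

Total N = 46+43+44+27+46+33+39+28+48+36+26 = 416, so the proportions are 0.1106, 0.1034, 0.1058, 0.0649, 0.1106, 0.0793, 0.0938, 0.0673, 0.1154, 0.0865, 0.0625 (working shown to 4 dp, full precision carried).
D = 0.1106² + 0.1034² + 0.1058² + 0.0649² + 0.1106² + 0.0793² + 0.0938² + 0.0673² + 0.1154² + 0.0865² + 0.0625² = 0.0122 + 0.0107 + 0.0112 + 0.0042 + 0.0122 + 0.0063 + 0.0088 + 0.0045 + 0.0133 + 0.0075 + 0.0039 = 0.0949.
So 1 − D = 0.9051, i.e. 0.91 to 2 decimal places.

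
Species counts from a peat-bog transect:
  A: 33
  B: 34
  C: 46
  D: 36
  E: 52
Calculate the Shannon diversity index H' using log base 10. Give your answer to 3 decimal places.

Total N = 33+34+46+36+52 = 201, so the proportions are 0.16418, 0.16915, 0.22886, 0.1791, 0.25871 (working shown to 5 dp, full precision carried).
Each pᵢ log₁₀ pᵢ term: 0.16418×(-0.78468)=-0.12883, 0.16915×(-0.77172)=-0.13054, 0.22886×(-0.64044)=-0.14657, 0.1791×(-0.74689)=-0.13377, 0.25871×(-0.58719)=-0.15191.
Sum = -0.69162, so H' = 0.692.

0.692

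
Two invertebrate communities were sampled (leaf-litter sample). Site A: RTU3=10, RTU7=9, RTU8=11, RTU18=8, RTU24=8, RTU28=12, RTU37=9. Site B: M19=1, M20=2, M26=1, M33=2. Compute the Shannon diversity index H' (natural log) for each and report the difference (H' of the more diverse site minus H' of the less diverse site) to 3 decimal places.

0.606

Site A: N=67, proportions 0.14925, 0.13433, 0.16418, 0.1194, 0.1194, 0.1791, 0.13433, giving H' = 1.93540 (working shown to 5 dp, full precision carried).
Site B: N=6, proportions 0.16667, 0.33333, 0.16667, 0.33333, giving H' = 1.32966.
Difference = |1.93540 − 1.32966| = 0.60574, i.e. 0.606 to 3 decimal places.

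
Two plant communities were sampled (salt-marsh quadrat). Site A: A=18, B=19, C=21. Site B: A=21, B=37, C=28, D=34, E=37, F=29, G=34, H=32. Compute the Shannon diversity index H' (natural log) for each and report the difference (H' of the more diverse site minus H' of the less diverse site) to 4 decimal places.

Site A: N=58, proportions 0.3103448, 0.3275862, 0.362069, giving H' = 1.0965464 (working shown to 7 dp, full precision carried).
Site B: N=252, proportions 0.0833333, 0.1468254, 0.1111111, 0.1349206, 0.1468254, 0.1150794, 0.1349206, 0.1269841, giving H' = 2.0659677.
Difference = |1.0965464 − 2.0659677| = 0.9694213, i.e. 0.9694 to 4 decimal places.

0.9694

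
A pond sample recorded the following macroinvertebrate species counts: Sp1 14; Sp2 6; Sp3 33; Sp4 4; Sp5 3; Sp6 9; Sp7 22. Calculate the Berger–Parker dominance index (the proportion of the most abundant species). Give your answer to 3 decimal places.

Total N = 14+6+33+4+3+9+22 = 91, so the proportions are 0.15385, 0.06593, 0.36264, 0.04396, 0.03297, 0.0989, 0.24176 (working shown to 5 dp, full precision carried).
The largest proportion is 0.36264, i.e. d = 0.363 to 3 decimal places.

0.363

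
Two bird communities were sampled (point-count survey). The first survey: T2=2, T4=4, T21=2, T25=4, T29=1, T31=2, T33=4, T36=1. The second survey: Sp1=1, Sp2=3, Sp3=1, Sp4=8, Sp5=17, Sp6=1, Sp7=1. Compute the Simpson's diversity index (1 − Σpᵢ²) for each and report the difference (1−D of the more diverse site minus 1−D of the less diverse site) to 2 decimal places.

0.20

The first survey: N=20, proportions 0.1, 0.2, 0.1, 0.2, 0.05, 0.1, 0.2, 0.05, giving 1−D = 0.8450 (working shown to 4 dp, full precision carried).
The second survey: N=32, proportions 0.0312, 0.0938, 0.0312, 0.25, 0.5312, 0.0312, 0.0312, giving 1−D = 0.6426.
Difference = |0.8450 − 0.6426| = 0.2024, i.e. 0.20 to 2 decimal places.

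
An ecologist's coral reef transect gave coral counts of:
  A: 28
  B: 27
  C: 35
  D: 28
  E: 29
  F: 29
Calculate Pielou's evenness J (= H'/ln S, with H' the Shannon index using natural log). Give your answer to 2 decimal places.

Total N = 28+27+35+28+29+29 = 176, so the proportions are 0.1591, 0.1534, 0.1989, 0.1591, 0.1648, 0.1648 (working shown to 4 dp, full precision carried).
H' = −Σ pᵢ ln pᵢ = −((-0.2925) + (-0.2876) + (-0.3212) + (-0.2925) + (-0.2971) + (-0.2971)) = 1.7879.
With S = 6 species, ln S = 1.7918, so J = 1.7879/1.7918 = 0.9979, i.e. 1.00 to 2 decimal places.

1.00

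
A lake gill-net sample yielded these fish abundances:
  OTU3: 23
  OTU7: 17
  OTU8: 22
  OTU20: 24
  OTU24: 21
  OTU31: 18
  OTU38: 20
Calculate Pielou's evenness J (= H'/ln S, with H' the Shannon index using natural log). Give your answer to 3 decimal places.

0.997

Total N = 23+17+22+24+21+18+20 = 145, so the proportions are 0.15862, 0.11724, 0.15172, 0.16552, 0.14483, 0.12414, 0.13793 (working shown to 5 dp, full precision carried).
H' = −Σ pᵢ ln pᵢ = −((-0.29206) + (-0.25131) + (-0.28610) + (-0.29771) + (-0.27984) + (-0.25900) + (-0.27324)) = 1.93926.
With S = 7 species, ln S = 1.94591, so J = 1.93926/1.94591 = 0.99658, i.e. 0.997 to 3 decimal places.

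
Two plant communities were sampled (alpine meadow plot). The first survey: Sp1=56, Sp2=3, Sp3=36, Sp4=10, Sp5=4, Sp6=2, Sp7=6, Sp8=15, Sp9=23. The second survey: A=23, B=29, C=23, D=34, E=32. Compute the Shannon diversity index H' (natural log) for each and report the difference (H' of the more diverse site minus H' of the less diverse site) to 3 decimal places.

0.149

The first survey: N=155, proportions 0.36129, 0.01935, 0.23226, 0.06452, 0.02581, 0.0129, 0.03871, 0.09677, 0.14839, giving H' = 1.74557 (working shown to 5 dp, full precision carried).
The second survey: N=141, proportions 0.16312, 0.20567, 0.16312, 0.24113, 0.22695, giving H' = 1.59639.
Difference = |1.74557 − 1.59639| = 0.14918, i.e. 0.149 to 3 decimal places.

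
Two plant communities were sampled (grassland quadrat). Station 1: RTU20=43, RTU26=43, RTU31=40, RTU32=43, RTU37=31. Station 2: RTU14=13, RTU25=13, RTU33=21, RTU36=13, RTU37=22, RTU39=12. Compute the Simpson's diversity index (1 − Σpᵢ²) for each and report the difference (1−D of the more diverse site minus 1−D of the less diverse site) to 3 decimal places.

0.024

Station 1: N=200, proportions 0.215, 0.215, 0.2, 0.215, 0.155, giving 1−D = 0.79730 (working shown to 5 dp, full precision carried).
Station 2: N=94, proportions 0.1383, 0.1383, 0.2234, 0.1383, 0.23404, 0.12766, giving 1−D = 0.82164.
Difference = |0.79730 − 0.82164| = 0.02434, i.e. 0.024 to 3 decimal places.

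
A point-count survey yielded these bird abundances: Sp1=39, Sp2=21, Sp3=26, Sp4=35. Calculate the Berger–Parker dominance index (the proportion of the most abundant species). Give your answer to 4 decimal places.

0.3223

Total N = 39+21+26+35 = 121, so the proportions are 0.322314, 0.173554, 0.214876, 0.289256 (working shown to 6 dp, full precision carried).
The largest proportion is 0.322314, i.e. d = 0.3223 to 4 decimal places.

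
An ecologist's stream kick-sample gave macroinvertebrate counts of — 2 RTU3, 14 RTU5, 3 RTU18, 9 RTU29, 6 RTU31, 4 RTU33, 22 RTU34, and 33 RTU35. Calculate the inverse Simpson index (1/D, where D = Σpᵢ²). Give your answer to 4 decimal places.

Total N = 2+14+3+9+6+4+22+33 = 93, so the proportions are 0.02150538, 0.15053763, 0.03225806, 0.09677419, 0.06451613, 0.04301075, 0.23655914, 0.35483871 (working shown to 8 dp, full precision carried).
D = 0.02150538² + 0.15053763² + 0.03225806² + 0.09677419² + 0.06451613² + 0.04301075² + 0.23655914² + 0.35483871² = 0.00046248 + 0.02266158 + 0.00104058 + 0.00936524 + 0.00416233 + 0.00184992 + 0.05596023 + 0.12591051 = 0.22141288.
So 1/D = 4.516449, i.e. 4.5164 to 4 decimal places.

4.5164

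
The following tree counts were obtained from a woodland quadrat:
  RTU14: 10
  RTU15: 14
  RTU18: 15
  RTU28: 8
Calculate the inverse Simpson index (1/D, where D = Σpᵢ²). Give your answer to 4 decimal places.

Total N = 10+14+15+8 = 47, so the proportions are 0.21276596, 0.29787234, 0.31914894, 0.17021277 (working shown to 8 dp, full precision carried).
D = 0.21276596² + 0.29787234² + 0.31914894² + 0.17021277² = 0.04526935 + 0.08872793 + 0.10185604 + 0.02897239 = 0.26482571.
So 1/D = 3.776068, i.e. 3.7761 to 4 decimal places.

3.7761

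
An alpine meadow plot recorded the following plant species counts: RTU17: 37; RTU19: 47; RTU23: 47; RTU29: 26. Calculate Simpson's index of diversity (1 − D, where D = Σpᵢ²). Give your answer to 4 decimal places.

Total N = 37+47+47+26 = 157, so the proportions are 0.235669, 0.299363, 0.299363, 0.165605 (working shown to 6 dp, full precision carried).
D = 0.235669² + 0.299363² + 0.299363² + 0.165605² = 0.055540 + 0.089618 + 0.089618 + 0.027425 = 0.262201.
So 1 − D = 0.737799, i.e. 0.7378 to 4 decimal places.

0.7378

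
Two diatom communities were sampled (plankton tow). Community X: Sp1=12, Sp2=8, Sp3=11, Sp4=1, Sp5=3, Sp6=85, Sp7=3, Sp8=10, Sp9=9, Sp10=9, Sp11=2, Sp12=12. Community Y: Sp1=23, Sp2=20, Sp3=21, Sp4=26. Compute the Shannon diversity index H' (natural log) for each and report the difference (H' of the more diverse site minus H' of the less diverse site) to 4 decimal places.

Community X: N=165, proportions 0.072727, 0.048485, 0.066667, 0.006061, 0.018182, 0.515152, 0.018182, 0.060606, 0.054545, 0.054545, 0.012121, 0.072727, giving H' = 1.767586 (working shown to 6 dp, full precision carried).
Community Y: N=90, proportions 0.255556, 0.222222, 0.233333, 0.288889, giving H' = 1.381182.
Difference = |1.767586 − 1.381182| = 0.386404, i.e. 0.3864 to 4 decimal places.

0.3864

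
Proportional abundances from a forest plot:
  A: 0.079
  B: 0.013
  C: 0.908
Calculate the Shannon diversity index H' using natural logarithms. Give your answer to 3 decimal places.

Each pᵢ ln pᵢ term (working shown to 5 dp, full precision carried): 0.079×(-2.53831)=-0.20053, 0.013×(-4.34281)=-0.05646, 0.908×(-0.09651)=-0.08763.
Sum = -0.34461, so H' = 0.345.

0.345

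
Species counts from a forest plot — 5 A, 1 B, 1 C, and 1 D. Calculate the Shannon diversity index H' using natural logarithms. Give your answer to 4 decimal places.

1.0735

Total N = 5+1+1+1 = 8, so the proportions are 0.625, 0.125, 0.125, 0.125 (working shown to 6 dp, full precision carried).
Each pᵢ ln pᵢ term: 0.625×(-0.470004)=-0.293752, 0.125×(-2.079442)=-0.259930, 0.125×(-2.079442)=-0.259930, 0.125×(-2.079442)=-0.259930.
Sum = -1.073543, so H' = 1.0735.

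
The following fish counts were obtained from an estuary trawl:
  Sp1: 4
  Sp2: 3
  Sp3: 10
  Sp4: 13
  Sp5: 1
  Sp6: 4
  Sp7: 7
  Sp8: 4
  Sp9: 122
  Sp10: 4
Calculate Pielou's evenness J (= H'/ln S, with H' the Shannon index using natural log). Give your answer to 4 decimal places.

0.5146

Total N = 4+3+10+13+1+4+7+4+122+4 = 172, so the proportions are 0.023256, 0.017442, 0.05814, 0.075581, 0.005814, 0.023256, 0.040698, 0.023256, 0.709302, 0.023256 (working shown to 6 dp, full precision carried).
H' = −Σ pᵢ ln pᵢ = −((-0.087470) + (-0.070620) + (-0.165402) + (-0.195192) + (-0.029927) + (-0.087470) + (-0.130297) + (-0.087470) + (-0.243627) + (-0.087470)) = 1.184944.
With S = 10 species, ln S = 2.302585, so J = 1.184944/2.302585 = 0.514615, i.e. 0.5146 to 4 decimal places.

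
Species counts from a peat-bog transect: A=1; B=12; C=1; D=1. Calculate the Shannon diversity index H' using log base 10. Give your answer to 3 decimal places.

0.313

Total N = 1+12+1+1 = 15, so the proportions are 0.06667, 0.8, 0.06667, 0.06667 (working shown to 5 dp, full precision carried).
Each pᵢ log₁₀ pᵢ term: 0.06667×(-1.17609)=-0.07841, 0.8×(-0.09691)=-0.07753, 0.06667×(-1.17609)=-0.07841, 0.06667×(-1.17609)=-0.07841.
Sum = -0.31275, so H' = 0.313.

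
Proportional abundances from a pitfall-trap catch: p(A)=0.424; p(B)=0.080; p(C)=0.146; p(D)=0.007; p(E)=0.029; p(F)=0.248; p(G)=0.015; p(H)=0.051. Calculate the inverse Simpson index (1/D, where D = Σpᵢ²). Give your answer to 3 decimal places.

D = 0.424² + 0.08² + 0.146² + 0.007² + 0.029² + 0.248² + 0.015² + 0.051² = 0.1797760 + 0.0064000 + 0.0213160 + 0.0000490 + 0.0008410 + 0.0615040 + 0.0002250 + 0.0026010 = 0.2727120 (working shown to 7 dp, full precision carried).
So 1/D = 3.66687, i.e. 3.667 to 3 decimal places.

3.667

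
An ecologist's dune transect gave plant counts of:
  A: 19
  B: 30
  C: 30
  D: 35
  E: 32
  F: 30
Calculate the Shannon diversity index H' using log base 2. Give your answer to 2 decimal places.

2.56

Total N = 19+30+30+35+32+30 = 176, so the proportions are 0.108, 0.1705, 0.1705, 0.1989, 0.1818, 0.1705 (working shown to 4 dp, full precision carried).
Each pᵢ log₂ pᵢ term: 0.108×(-3.2115)=-0.3467, 0.1705×(-2.5525)=-0.4351, 0.1705×(-2.5525)=-0.4351, 0.1989×(-2.3301)=-0.4634, 0.1818×(-2.4594)=-0.4472, 0.1705×(-2.5525)=-0.4351.
Sum = -2.5625, so H' = 2.56.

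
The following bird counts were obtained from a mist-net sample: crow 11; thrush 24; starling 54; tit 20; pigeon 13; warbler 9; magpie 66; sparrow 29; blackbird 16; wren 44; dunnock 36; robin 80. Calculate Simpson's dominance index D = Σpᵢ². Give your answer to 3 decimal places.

Total N = 11+24+54+20+13+9+66+29+16+44+36+80 = 402, so the proportions are 0.02736, 0.0597, 0.13433, 0.04975, 0.03234, 0.02239, 0.16418, 0.07214, 0.0398, 0.10945, 0.08955, 0.199 (working shown to 5 dp, full precision carried).
D = 0.02736² + 0.0597² + 0.13433² + 0.04975² + 0.03234² + 0.02239² + 0.16418² + 0.07214² + 0.0398² + 0.10945² + 0.08955² + 0.199² = 0.00075 + 0.00356 + 0.01804 + 0.00248 + 0.00105 + 0.00050 + 0.02695 + 0.00520 + 0.00158 + 0.01198 + 0.00802 + 0.03960 = 0.11972.
To 3 decimal places, D = 0.120.

0.120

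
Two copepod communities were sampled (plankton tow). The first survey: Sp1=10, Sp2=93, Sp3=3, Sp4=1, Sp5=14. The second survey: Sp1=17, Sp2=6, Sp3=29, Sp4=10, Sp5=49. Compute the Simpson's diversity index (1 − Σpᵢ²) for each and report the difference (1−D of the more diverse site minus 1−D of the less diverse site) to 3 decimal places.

0.314

The first survey: N=121, proportions 0.08264, 0.7686, 0.02479, 0.00826, 0.1157, giving 1−D = 0.38836 (working shown to 5 dp, full precision carried).
The second survey: N=111, proportions 0.15315, 0.05405, 0.26126, 0.09009, 0.44144, giving 1−D = 0.70238.
Difference = |0.38836 − 0.70238| = 0.31402, i.e. 0.314 to 3 decimal places.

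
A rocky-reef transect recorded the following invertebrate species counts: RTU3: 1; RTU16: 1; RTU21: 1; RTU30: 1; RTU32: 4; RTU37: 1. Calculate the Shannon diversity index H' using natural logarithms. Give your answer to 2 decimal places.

Total N = 1+1+1+1+4+1 = 9, so the proportions are 0.1111, 0.1111, 0.1111, 0.1111, 0.4444, 0.1111 (working shown to 4 dp, full precision carried).
Each pᵢ ln pᵢ term: 0.1111×(-2.1972)=-0.2441, 0.1111×(-2.1972)=-0.2441, 0.1111×(-2.1972)=-0.2441, 0.1111×(-2.1972)=-0.2441, 0.4444×(-0.8109)=-0.3604, 0.1111×(-2.1972)=-0.2441.
Sum = -1.5811, so H' = 1.58.

1.58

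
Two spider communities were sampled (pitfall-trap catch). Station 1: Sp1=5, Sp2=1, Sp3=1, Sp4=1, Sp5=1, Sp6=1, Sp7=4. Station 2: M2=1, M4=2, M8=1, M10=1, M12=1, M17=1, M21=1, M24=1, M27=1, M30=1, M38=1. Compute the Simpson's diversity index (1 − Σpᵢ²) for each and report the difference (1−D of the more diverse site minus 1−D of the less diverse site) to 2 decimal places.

0.14

Station 1: N=14, proportions 0.3571, 0.0714, 0.0714, 0.0714, 0.0714, 0.0714, 0.2857, giving 1−D = 0.7653 (working shown to 4 dp, full precision carried).
Station 2: N=12, proportions 0.0833, 0.1667, 0.0833, 0.0833, 0.0833, 0.0833, 0.0833, 0.0833, 0.0833, 0.0833, 0.0833, giving 1−D = 0.9028.
Difference = |0.7653 − 0.9028| = 0.1375, i.e. 0.14 to 2 decimal places.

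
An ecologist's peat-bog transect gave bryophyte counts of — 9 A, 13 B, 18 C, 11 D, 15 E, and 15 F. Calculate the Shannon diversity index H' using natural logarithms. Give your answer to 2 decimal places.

Total N = 9+13+18+11+15+15 = 81, so the proportions are 0.1111, 0.1605, 0.2222, 0.1358, 0.1852, 0.1852 (working shown to 4 dp, full precision carried).
Each pᵢ ln pᵢ term: 0.1111×(-2.1972)=-0.2441, 0.1605×(-1.8295)=-0.2936, 0.2222×(-1.5041)=-0.3342, 0.1358×(-1.9966)=-0.2711, 0.1852×(-1.6864)=-0.3123, 0.1852×(-1.6864)=-0.3123.
Sum = -1.7677, so H' = 1.77.

1.77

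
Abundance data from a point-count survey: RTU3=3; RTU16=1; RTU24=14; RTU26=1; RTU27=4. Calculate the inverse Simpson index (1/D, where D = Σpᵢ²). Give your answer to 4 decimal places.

Total N = 3+1+14+1+4 = 23, so the proportions are 0.1304348, 0.0434783, 0.6086957, 0.0434783, 0.173913 (working shown to 7 dp, full precision carried).
D = 0.1304348² + 0.0434783² + 0.6086957² + 0.0434783² + 0.173913² = 0.0170132 + 0.0018904 + 0.3705104 + 0.0018904 + 0.0302457 = 0.4215501.
So 1/D = 2.372197, i.e. 2.3722 to 4 decimal places.

2.3722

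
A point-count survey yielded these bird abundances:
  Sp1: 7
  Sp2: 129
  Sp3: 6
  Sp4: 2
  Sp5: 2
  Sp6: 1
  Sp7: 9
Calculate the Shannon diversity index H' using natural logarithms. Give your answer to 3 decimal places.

Total N = 7+129+6+2+2+1+9 = 156, so the proportions are 0.04487, 0.82692, 0.03846, 0.01282, 0.01282, 0.00641, 0.05769 (working shown to 5 dp, full precision carried).
Each pᵢ ln pᵢ term: 0.04487×(-3.10395)=-0.13928, 0.82692×(-0.19004)=-0.15715, 0.03846×(-3.25810)=-0.12531, 0.01282×(-4.35671)=-0.05586, 0.01282×(-4.35671)=-0.05586, 0.00641×(-5.04986)=-0.03237, 0.05769×(-2.85263)=-0.16457.
Sum = -0.73040, so H' = 0.730.

0.730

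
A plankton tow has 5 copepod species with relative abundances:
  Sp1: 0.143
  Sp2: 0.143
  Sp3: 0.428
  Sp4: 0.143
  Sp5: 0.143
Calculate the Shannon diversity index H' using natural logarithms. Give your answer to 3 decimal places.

1.476

Each pᵢ ln pᵢ term (working shown to 5 dp, full precision carried): 0.143×(-1.94491)=-0.27812, 0.143×(-1.94491)=-0.27812, 0.428×(-0.84863)=-0.36321, 0.143×(-1.94491)=-0.27812, 0.143×(-1.94491)=-0.27812.
Sum = -1.47570, so H' = 1.476.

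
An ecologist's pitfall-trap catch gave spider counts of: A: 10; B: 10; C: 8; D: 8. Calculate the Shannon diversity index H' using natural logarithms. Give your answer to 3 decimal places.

Total N = 10+10+8+8 = 36, so the proportions are 0.27778, 0.27778, 0.22222, 0.22222 (working shown to 5 dp, full precision carried).
Each pᵢ ln pᵢ term: 0.27778×(-1.28093)=-0.35581, 0.27778×(-1.28093)=-0.35581, 0.22222×(-1.50408)=-0.33424, 0.22222×(-1.50408)=-0.33424.
Sum = -1.38011, so H' = 1.380.

1.380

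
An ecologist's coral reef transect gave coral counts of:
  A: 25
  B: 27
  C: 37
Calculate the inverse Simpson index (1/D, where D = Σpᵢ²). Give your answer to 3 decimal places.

Total N = 25+27+37 = 89, so the proportions are 0.280899, 0.303371, 0.41573 (working shown to 6 dp, full precision carried).
D = 0.280899² + 0.303371² + 0.41573² = 0.078904 + 0.092034 + 0.172832 = 0.343770.
So 1/D = 2.90892, i.e. 2.909 to 3 decimal places.

2.909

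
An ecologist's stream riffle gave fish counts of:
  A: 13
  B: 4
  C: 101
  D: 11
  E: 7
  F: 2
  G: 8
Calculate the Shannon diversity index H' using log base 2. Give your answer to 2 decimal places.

1.63

Total N = 13+4+101+11+7+2+8 = 146, so the proportions are 0.089, 0.0274, 0.6918, 0.0753, 0.0479, 0.0137, 0.0548 (working shown to 4 dp, full precision carried).
Each pᵢ log₂ pᵢ term: 0.089×(-3.4894)=-0.3107, 0.0274×(-5.1898)=-0.1422, 0.6918×(-0.5316)=-0.3678, 0.0753×(-3.7304)=-0.2811, 0.0479×(-4.3825)=-0.2101, 0.0137×(-6.1898)=-0.0848, 0.0548×(-4.1898)=-0.2296.
Sum = -1.6262, so H' = 1.63.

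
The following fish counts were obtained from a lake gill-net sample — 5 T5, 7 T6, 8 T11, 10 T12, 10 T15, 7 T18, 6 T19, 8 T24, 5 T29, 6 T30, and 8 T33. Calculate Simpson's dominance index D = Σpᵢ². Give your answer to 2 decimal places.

0.10

Total N = 5+7+8+10+10+7+6+8+5+6+8 = 80, so the proportions are 0.0625, 0.0875, 0.1, 0.125, 0.125, 0.0875, 0.075, 0.1, 0.0625, 0.075, 0.1 (working shown to 4 dp, full precision carried).
D = 0.0625² + 0.0875² + 0.1² + 0.125² + 0.125² + 0.0875² + 0.075² + 0.1² + 0.0625² + 0.075² + 0.1² = 0.0039 + 0.0077 + 0.0100 + 0.0156 + 0.0156 + 0.0077 + 0.0056 + 0.0100 + 0.0039 + 0.0056 + 0.0100 = 0.0956.
To 2 decimal places, D = 0.10.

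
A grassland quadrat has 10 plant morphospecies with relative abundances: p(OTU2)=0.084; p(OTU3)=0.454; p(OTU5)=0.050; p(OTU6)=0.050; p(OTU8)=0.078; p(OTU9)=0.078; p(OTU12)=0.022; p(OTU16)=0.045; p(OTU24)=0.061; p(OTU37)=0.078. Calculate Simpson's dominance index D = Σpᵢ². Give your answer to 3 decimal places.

0.243

D = 0.084² + 0.454² + 0.05² + 0.05² + 0.078² + 0.078² + 0.022² + 0.045² + 0.061² + 0.078² = 0.00706 + 0.20612 + 0.00250 + 0.00250 + 0.00608 + 0.00608 + 0.00048 + 0.00202 + 0.00372 + 0.00608 = 0.24265 (working shown to 5 dp, full precision carried).
To 3 decimal places, D = 0.243.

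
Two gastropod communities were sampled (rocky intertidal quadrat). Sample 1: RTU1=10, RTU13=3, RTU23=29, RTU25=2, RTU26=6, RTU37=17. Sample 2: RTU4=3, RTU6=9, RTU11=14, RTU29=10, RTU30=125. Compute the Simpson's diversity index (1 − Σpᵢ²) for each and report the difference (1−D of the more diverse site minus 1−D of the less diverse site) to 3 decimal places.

Sample 1: N=67, proportions 0.149254, 0.044776, 0.432836, 0.029851, 0.089552, 0.253731, giving 1−D = 0.715081 (working shown to 6 dp, full precision carried).
Sample 2: N=161, proportions 0.018634, 0.055901, 0.086957, 0.062112, 0.776398, giving 1−D = 0.382315.
Difference = |0.715081 − 0.382315| = 0.332766, i.e. 0.333 to 3 decimal places.

0.333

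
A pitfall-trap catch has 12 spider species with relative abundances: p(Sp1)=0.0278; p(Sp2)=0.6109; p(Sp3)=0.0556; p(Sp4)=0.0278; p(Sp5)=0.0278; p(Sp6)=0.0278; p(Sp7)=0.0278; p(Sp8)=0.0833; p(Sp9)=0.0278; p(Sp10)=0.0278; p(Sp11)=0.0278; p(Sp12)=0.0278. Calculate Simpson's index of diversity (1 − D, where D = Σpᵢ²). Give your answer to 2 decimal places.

D = 0.0278² + 0.6109² + 0.0556² + 0.0278² + 0.0278² + 0.0278² + 0.0278² + 0.0833² + 0.0278² + 0.0278² + 0.0278² + 0.0278² = 0.0008 + 0.3732 + 0.0031 + 0.0008 + 0.0008 + 0.0008 + 0.0008 + 0.0069 + 0.0008 + 0.0008 + 0.0008 + 0.0008 = 0.3902 (working shown to 4 dp, full precision carried).
So 1 − D = 0.6098, i.e. 0.61 to 2 decimal places.

0.61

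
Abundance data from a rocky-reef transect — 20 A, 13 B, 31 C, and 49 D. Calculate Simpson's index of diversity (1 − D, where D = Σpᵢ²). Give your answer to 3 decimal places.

Total N = 20+13+31+49 = 113, so the proportions are 0.17699, 0.11504, 0.27434, 0.43363 (working shown to 5 dp, full precision carried).
D = 0.17699² + 0.11504² + 0.27434² + 0.43363² = 0.03133 + 0.01324 + 0.07526 + 0.18803 = 0.30785.
So 1 − D = 0.69215, i.e. 0.692 to 3 decimal places.

0.692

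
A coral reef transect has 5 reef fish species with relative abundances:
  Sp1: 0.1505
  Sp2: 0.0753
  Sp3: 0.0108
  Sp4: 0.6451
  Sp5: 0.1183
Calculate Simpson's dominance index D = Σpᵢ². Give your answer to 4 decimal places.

D = 0.1505² + 0.0753² + 0.0108² + 0.6451² + 0.1183² = 0.022650 + 0.005670 + 0.000117 + 0.416154 + 0.013995 = 0.458586 (working shown to 6 dp, full precision carried).
To 4 decimal places, D = 0.4586.

0.4586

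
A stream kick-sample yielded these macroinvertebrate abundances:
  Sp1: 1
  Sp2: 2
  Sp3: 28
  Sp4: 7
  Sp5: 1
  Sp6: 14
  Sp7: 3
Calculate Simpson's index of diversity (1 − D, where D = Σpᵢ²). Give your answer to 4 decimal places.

Total N = 1+2+28+7+1+14+3 = 56, so the proportions are 0.017857, 0.035714, 0.5, 0.125, 0.017857, 0.25, 0.053571 (working shown to 6 dp, full precision carried).
D = 0.017857² + 0.035714² + 0.5² + 0.125² + 0.017857² + 0.25² + 0.053571² = 0.000319 + 0.001276 + 0.250000 + 0.015625 + 0.000319 + 0.062500 + 0.002870 = 0.332908.
So 1 − D = 0.667092, i.e. 0.6671 to 4 decimal places.

0.6671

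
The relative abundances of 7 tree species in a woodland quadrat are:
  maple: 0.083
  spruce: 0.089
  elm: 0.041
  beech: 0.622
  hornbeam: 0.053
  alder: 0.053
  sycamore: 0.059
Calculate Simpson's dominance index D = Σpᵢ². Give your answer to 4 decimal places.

D = 0.083² + 0.089² + 0.041² + 0.622² + 0.053² + 0.053² + 0.059² = 0.006889 + 0.007921 + 0.001681 + 0.386884 + 0.002809 + 0.002809 + 0.003481 = 0.412474 (working shown to 6 dp, full precision carried).
To 4 decimal places, D = 0.4125.

0.4125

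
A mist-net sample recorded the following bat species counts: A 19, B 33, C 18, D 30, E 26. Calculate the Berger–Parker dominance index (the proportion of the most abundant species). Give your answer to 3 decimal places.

Total N = 19+33+18+30+26 = 126, so the proportions are 0.15079, 0.2619, 0.14286, 0.2381, 0.20635 (working shown to 5 dp, full precision carried).
The largest proportion is 0.2619, i.e. d = 0.262 to 3 decimal places.

0.262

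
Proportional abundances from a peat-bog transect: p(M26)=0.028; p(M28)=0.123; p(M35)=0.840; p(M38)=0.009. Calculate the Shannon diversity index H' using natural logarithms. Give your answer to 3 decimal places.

Each pᵢ ln pᵢ term (working shown to 5 dp, full precision carried): 0.028×(-3.57555)=-0.10012, 0.123×(-2.09557)=-0.25776, 0.84×(-0.17435)=-0.14646, 0.009×(-4.71053)=-0.04239.
Sum = -0.54672, so H' = 0.547.

0.547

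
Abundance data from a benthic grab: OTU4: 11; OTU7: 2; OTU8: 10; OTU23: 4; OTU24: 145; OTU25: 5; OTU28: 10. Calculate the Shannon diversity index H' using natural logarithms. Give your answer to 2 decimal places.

Total N = 11+2+10+4+145+5+10 = 187, so the proportions are 0.0588, 0.0107, 0.0535, 0.0214, 0.7754, 0.0267, 0.0535 (working shown to 4 dp, full precision carried).
Each pᵢ ln pᵢ term: 0.0588×(-2.8332)=-0.1667, 0.0107×(-4.5380)=-0.0485, 0.0535×(-2.9285)=-0.1566, 0.0214×(-3.8448)=-0.0822, 0.7754×(-0.2544)=-0.1972, 0.0267×(-3.6217)=-0.0968, 0.0535×(-2.9285)=-0.1566.
Sum = -0.9047, so H' = 0.90.

0.90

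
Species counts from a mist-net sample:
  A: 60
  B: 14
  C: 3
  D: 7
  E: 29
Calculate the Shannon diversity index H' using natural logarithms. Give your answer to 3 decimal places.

Total N = 60+14+3+7+29 = 113, so the proportions are 0.53097, 0.12389, 0.02655, 0.06195, 0.25664 (working shown to 5 dp, full precision carried).
Each pᵢ ln pᵢ term: 0.53097×(-0.63304)=-0.33613, 0.12389×(-2.08833)=-0.25873, 0.02655×(-3.62878)=-0.09634, 0.06195×(-2.78148)=-0.17230, 0.25664×(-1.36009)=-0.34905.
Sum = -1.21255, so H' = 1.213.

1.213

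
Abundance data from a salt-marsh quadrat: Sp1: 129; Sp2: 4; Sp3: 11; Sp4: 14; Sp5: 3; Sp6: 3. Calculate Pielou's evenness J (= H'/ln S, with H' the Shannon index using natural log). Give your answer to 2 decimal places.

Total N = 129+4+11+14+3+3 = 164, so the proportions are 0.7866, 0.0244, 0.0671, 0.0854, 0.0183, 0.0183 (working shown to 4 dp, full precision carried).
H' = −Σ pᵢ ln pᵢ = −((-0.1888) + (-0.0906) + (-0.1812) + (-0.2101) + (-0.0732) + (-0.0732)) = 0.8171.
With S = 6 species, ln S = 1.7918, so J = 0.8171/1.7918 = 0.4560, i.e. 0.46 to 2 decimal places.

0.46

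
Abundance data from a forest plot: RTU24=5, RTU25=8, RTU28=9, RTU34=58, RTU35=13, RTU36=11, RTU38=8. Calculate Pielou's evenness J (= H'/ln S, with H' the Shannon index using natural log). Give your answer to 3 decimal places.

0.790

Total N = 5+8+9+58+13+11+8 = 112, so the proportions are 0.04464, 0.07143, 0.08036, 0.51786, 0.11607, 0.09821, 0.07143 (working shown to 5 dp, full precision carried).
H' = −Σ pᵢ ln pᵢ = −((-0.13880) + (-0.18850) + (-0.20260) + (-0.34078) + (-0.24997) + (-0.22792) + (-0.18850)) = 1.53707.
With S = 7 species, ln S = 1.94591, so J = 1.53707/1.94591 = 0.78990, i.e. 0.790 to 3 decimal places.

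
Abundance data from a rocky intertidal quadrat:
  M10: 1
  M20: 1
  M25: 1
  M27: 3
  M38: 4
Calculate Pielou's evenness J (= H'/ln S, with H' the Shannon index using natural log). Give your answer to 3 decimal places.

Total N = 1+1+1+3+4 = 10, so the proportions are 0.1, 0.1, 0.1, 0.3, 0.4 (working shown to 5 dp, full precision carried).
H' = −Σ pᵢ ln pᵢ = −((-0.23026) + (-0.23026) + (-0.23026) + (-0.36119) + (-0.36652)) = 1.41848.
With S = 5 species, ln S = 1.60944, so J = 1.41848/1.60944 = 0.88135, i.e. 0.881 to 3 decimal places.

0.881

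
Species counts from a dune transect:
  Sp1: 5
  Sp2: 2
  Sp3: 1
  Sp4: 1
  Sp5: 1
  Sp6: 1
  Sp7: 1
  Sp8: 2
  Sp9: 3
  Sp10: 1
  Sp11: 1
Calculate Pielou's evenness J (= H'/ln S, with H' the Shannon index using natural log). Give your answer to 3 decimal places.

0.918

Total N = 5+2+1+1+1+1+1+2+3+1+1 = 19, so the proportions are 0.26316, 0.10526, 0.05263, 0.05263, 0.05263, 0.05263, 0.05263, 0.10526, 0.15789, 0.05263, 0.05263 (working shown to 5 dp, full precision carried).
H' = −Σ pᵢ ln pᵢ = −((-0.35132) + (-0.23698) + (-0.15497) + (-0.15497) + (-0.15497) + (-0.15497) + (-0.15497) + (-0.23698) + (-0.29145) + (-0.15497) + (-0.15497)) = 2.20151.
With S = 11 species, ln S = 2.39790, so J = 2.20151/2.39790 = 0.91810, i.e. 0.918 to 3 decimal places.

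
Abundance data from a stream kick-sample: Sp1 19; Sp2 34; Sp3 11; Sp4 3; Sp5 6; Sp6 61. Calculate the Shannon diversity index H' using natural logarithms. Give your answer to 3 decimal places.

Total N = 19+34+11+3+6+61 = 134, so the proportions are 0.14179, 0.25373, 0.08209, 0.02239, 0.04478, 0.45522 (working shown to 5 dp, full precision carried).
Each pᵢ ln pᵢ term: 0.14179×(-1.95340)=-0.27697, 0.25373×(-1.37148)=-0.34799, 0.08209×(-2.49994)=-0.20522, 0.02239×(-3.79923)=-0.08506, 0.04478×(-3.10608)=-0.13908, 0.45522×(-0.78697)=-0.35825.
Sum = -1.41256, so H' = 1.413.

1.413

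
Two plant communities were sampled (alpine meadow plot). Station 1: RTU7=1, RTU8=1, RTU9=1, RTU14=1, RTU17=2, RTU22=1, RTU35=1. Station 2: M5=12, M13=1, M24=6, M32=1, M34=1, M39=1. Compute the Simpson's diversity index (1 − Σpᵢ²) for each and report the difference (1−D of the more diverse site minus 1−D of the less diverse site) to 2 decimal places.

Station 1: N=8, proportions 0.125, 0.125, 0.125, 0.125, 0.25, 0.125, 0.125, giving 1−D = 0.84375 (working shown to 5 dp, full precision carried).
Station 2: N=22, proportions 0.54545, 0.04545, 0.27273, 0.04545, 0.04545, 0.04545, giving 1−D = 0.61983.
Difference = |0.84375 − 0.61983| = 0.22392, i.e. 0.22 to 2 decimal places.

0.22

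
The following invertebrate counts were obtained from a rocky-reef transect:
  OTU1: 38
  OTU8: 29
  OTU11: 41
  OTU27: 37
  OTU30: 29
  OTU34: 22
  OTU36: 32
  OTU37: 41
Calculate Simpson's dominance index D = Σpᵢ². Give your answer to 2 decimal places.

Total N = 38+29+41+37+29+22+32+41 = 269, so the proportions are 0.1413, 0.1078, 0.1524, 0.1375, 0.1078, 0.0818, 0.119, 0.1524 (working shown to 4 dp, full precision carried).
D = 0.1413² + 0.1078² + 0.1524² + 0.1375² + 0.1078² + 0.0818² + 0.119² + 0.1524² = 0.0200 + 0.0116 + 0.0232 + 0.0189 + 0.0116 + 0.0067 + 0.0142 + 0.0232 = 0.1294.
To 2 decimal places, D = 0.13.

0.13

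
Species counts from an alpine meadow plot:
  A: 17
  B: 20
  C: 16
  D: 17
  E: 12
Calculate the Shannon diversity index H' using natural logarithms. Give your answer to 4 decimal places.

1.5967

Total N = 17+20+16+17+12 = 82, so the proportions are 0.207317, 0.243902, 0.195122, 0.207317, 0.146341 (working shown to 6 dp, full precision carried).
Each pᵢ ln pᵢ term: 0.207317×(-1.573506)=-0.326215, 0.243902×(-1.410987)=-0.344143, 0.195122×(-1.634131)=-0.318855, 0.207317×(-1.573506)=-0.326215, 0.146341×(-1.921813)=-0.281241.
Sum = -1.596668, so H' = 1.5967.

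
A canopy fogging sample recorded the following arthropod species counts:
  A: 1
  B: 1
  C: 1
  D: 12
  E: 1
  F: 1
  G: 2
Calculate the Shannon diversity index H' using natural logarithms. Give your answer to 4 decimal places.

1.3021

Total N = 1+1+1+12+1+1+2 = 19, so the proportions are 0.052632, 0.052632, 0.052632, 0.631579, 0.052632, 0.052632, 0.105263 (working shown to 6 dp, full precision carried).
Each pᵢ ln pᵢ term: 0.052632×(-2.944439)=-0.154970, 0.052632×(-2.944439)=-0.154970, 0.052632×(-2.944439)=-0.154970, 0.631579×(-0.459532)=-0.290231, 0.052632×(-2.944439)=-0.154970, 0.052632×(-2.944439)=-0.154970, 0.105263×(-2.251292)=-0.236978.
Sum = -1.302061, so H' = 1.3021.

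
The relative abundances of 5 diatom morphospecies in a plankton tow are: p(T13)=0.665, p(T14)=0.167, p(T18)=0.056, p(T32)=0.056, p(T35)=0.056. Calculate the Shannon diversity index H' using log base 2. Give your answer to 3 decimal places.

1.521

Each pᵢ log₂ pᵢ term (working shown to 5 dp, full precision carried): 0.665×(-0.58857)=-0.39140, 0.167×(-2.58208)=-0.43121, 0.056×(-4.15843)=-0.23287, 0.056×(-4.15843)=-0.23287, 0.056×(-4.15843)=-0.23287.
Sum = -1.52123, so H' = 1.521.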